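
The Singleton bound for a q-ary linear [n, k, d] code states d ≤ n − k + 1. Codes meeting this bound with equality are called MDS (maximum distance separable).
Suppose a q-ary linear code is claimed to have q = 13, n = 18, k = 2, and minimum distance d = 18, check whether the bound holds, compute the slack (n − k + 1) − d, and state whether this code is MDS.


Singleton RHS = n − k + 1 = 17, slack = -1, bound violated (no such code; not MDS).

Singleton bound: d ≤ n − k + 1.
Here n = 18, k = 2, so n − k + 1 = 17.
Given d = 18, check d ≤ 17: NO.
Slack = (n − k + 1) − d = -1.
The slack is negative: d = 18 exceeds n − k + 1 = 17 by 1, so the Singleton bound is violated and no linear [18, 2, 18]_13 code can exist. In particular it is not MDS (MDS requires d = n − k + 1 exactly).
Description: the claimed parameters are [18, 2, 18]_13; such a code would be impossible (violates the Singleton bound).


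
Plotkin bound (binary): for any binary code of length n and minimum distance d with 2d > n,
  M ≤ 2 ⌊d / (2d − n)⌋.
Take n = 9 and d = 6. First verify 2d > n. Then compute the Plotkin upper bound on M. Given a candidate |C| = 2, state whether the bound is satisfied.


Plotkin bound M ≤ 4; given |C| = 2 ≤ bound (satisfied).

Check applicability: 2d = 12, n = 9.
2d − n = 3 > 0, so Plotkin applies.
Compute d/(2d−n) = 6/3 ≈ 2.0000.
⌊d/(2d−n)⌋ = 2.
Plotkin bound: M ≤ 2·2 = 4.
Given |C| = 2, check: satisfied.
This |C| is below the Plotkin bound.


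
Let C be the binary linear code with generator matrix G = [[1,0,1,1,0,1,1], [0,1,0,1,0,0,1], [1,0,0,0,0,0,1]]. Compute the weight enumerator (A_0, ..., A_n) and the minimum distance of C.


Weight distribution: A_0 = 1, A_2 = 1, A_3 = 3, A_4 = 2, A_5 = 1. Minimum distance d = 2.

Enumerate all 2^3 = 8 messages m ∈ F_2^3.
For each, compute codeword c = mG in F_2^7, then tally its weight.
  m = 000 → c = 0000000, weight = 0.
  m = 100 → c = 1011011, weight = 5.
  m = 010 → c = 0101001, weight = 3.
  m = 110 → c = 1110010, weight = 4.
  m = 001 → c = 1000001, weight = 2.
  m = 101 → c = 0011010, weight = 3.
  m = 011 → c = 1101000, weight = 3.
  m = 111 → c = 0110011, weight = 4.
Tally weights:
  weight 0: 1 codewords.
  weight 2: 1 codewords.
  weight 3: 3 codewords.
  weight 4: 2 codewords.
  weight 5: 1 codewords.
Minimum distance d = smallest w > 0 with A_w > 0 = 2.
Sanity: Σ A_w = 8 = 2^3 = 8 ✓.


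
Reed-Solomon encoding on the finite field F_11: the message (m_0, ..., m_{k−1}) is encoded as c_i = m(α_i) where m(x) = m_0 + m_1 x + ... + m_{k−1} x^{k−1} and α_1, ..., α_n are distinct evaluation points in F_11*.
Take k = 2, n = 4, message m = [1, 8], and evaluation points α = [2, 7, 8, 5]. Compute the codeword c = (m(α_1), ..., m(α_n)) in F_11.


c = [6, 2, 10, 8]

Message polynomial: m(x) = 1 + 8·x (mod 11).
For each evaluation point α_i, compute m(α_i) mod 11:
  α_1 = 2: Horner steps 8 → 6, so m(2) = 6.
  α_2 = 7: Horner steps 8 → 2, so m(7) = 2.
  α_3 = 8: Horner steps 8 → 10, so m(8) = 10.
  α_4 = 5: Horner steps 8 → 8, so m(5) = 8.
Codeword c = [6, 2, 10, 8] ∈ F_11^4.


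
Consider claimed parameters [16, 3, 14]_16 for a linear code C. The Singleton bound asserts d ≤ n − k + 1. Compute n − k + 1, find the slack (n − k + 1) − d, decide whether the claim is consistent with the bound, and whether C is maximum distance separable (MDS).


Singleton RHS = n − k + 1 = 14, slack = 0, bound satisfied, MDS.

Singleton bound: d ≤ n − k + 1.
Here n = 16, k = 3, so n − k + 1 = 14.
Given d = 14, check d ≤ 14: YES.
Slack = (n − k + 1) − d = 0.
The code is MDS (slack = 0).
Description: the claimed parameters are [16, 3, 14]_16; such a code would be MDS (meets Singleton bound).


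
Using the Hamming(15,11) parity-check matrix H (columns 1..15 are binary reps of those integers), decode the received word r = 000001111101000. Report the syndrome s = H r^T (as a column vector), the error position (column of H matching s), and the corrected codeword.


s = (0, 1, 1, 0)^T, error position = 6, corrected codeword c = 000000111101000

Compute s = H r^T mod 2 one row at a time:
  s_1 = 1 + 1 + 1 + 0 + 1 + 0 + 0 + 0 = 4 ≡ 0 (mod 2).
  s_2 = 0 + 0 + 1 + 1 + 1 + 0 + 0 + 0 = 3 ≡ 1 (mod 2).
  s_3 = 0 + 0 + 1 + 1 + 1 + 0 + 0 + 0 = 3 ≡ 1 (mod 2).
  s_4 = 0 + 0 + 0 + 1 + 1 + 0 + 0 + 0 = 2 ≡ 0 (mod 2).
s = (0, 1, 1, 0)^T — this equals column 6 of H (binary 0110), so error is at position 6.
Correct: flip bit 6 of r = 000001111101000 to get c = 000000111101000.


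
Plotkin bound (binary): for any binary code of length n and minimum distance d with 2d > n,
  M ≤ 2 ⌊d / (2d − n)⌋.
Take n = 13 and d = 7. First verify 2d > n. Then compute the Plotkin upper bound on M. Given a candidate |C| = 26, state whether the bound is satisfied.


Plotkin bound M ≤ 14; given |C| = 26 > bound (violated).

Check applicability: 2d = 14, n = 13.
2d − n = 1 > 0, so Plotkin applies.
Compute d/(2d−n) = 7/1 ≈ 7.0000.
⌊d/(2d−n)⌋ = 7.
Plotkin bound: M ≤ 2·7 = 14.
Given |C| = 26, check: VIOLATED.
This |C| is above the Plotkin bound, so no binary code with n = 13, d = 7 and 26 codewords exists.


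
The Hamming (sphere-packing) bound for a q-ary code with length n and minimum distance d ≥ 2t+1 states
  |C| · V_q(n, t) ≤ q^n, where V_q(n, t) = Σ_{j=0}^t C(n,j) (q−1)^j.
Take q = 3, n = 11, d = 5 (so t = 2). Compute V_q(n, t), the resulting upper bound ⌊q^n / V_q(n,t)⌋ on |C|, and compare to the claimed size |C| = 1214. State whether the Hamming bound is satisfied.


V_q(n, t) = 243, q^n = 177147, Hamming bound = 729, |C| = 1214 > bound (violated).

Step 1: Compute V_q(n, t) = Σ_{j=0}^2 C(n, j) (q−1)^j.
  j = 0: C(11,0)·(2)^0 = 1·1 = 1.
  j = 1: C(11,1)·(2)^1 = 11·2 = 22.
  j = 2: C(11,2)·(2)^2 = 55·4 = 220.
  V_q(n, t) = 1 + 22 + 220 = 243.
Step 2: q^n = 3^11 = 177147.
Step 3: Hamming bound ⌊q^n / V_q(n,t)⌋ = ⌊177147/243⌋ = 729.
Step 4: Compare |C| = 1214 to 729: violated.
The claimed |C| lies above the Hamming bound, so no 3-ary code of length 11 with d ≥ 5 can have 1214 codewords.


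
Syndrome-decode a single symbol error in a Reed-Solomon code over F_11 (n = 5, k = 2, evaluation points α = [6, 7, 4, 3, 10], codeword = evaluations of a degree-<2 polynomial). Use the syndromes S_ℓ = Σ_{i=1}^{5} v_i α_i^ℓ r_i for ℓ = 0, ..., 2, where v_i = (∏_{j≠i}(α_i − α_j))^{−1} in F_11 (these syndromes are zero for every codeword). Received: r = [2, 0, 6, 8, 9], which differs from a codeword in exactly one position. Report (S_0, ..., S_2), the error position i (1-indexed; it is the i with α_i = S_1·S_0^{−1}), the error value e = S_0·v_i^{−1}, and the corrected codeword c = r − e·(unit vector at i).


S = (9, 2, 9), error at position 5, error magnitude e = 4, c = [2, 0, 6, 8, 5].

Step 1: column multipliers v_i = (∏_{j≠i}(α_i − α_j))^{−1} mod 11.
  i = 1 (α = 6): (6−7)(6−4)(6−3)(6−10) = (−1)·2·3·(−4) = 24 ≡ 2, so v_1 = 2^{−1} = 6 (mod 11).
  i = 2 (α = 7): (7−6)(7−4)(7−3)(7−10) = 1·3·4·(−3) = −36 ≡ 8, so v_2 = 8^{−1} = 7 (mod 11).
  i = 3 (α = 4): (4−6)(4−7)(4−3)(4−10) = (−2)·(−3)·1·(−6) = −36 ≡ 8, so v_3 = 8^{−1} = 7 (mod 11).
  i = 4 (α = 3): (3−6)(3−7)(3−4)(3−10) = (−3)·(−4)·(−1)·(−7) = 84 ≡ 7, so v_4 = 7^{−1} = 8 (mod 11).
  i = 5 (α = 10): (10−6)(10−7)(10−4)(10−3) = 4·3·6·7 = 504 ≡ 9, so v_5 = 9^{−1} = 5 (mod 11).
  v = [6, 7, 7, 8, 5].
Step 2: syndromes of r = [2, 0, 6, 8, 9] (all sums mod 11).
  S_0 = Σ v_i r_i = 6·2 + 7·0 + 7·6 + 8·8 + 5·9 = 163 ≡ 9.
  S_1 = Σ v_i α_i r_i = 6·6·2 + 7·7·0 + 7·4·6 + 8·3·8 + 5·10·9 = 882 ≡ 2.
  α_i^2 mod 11 = [3, 5, 5, 9, 1].
  S_2 = Σ v_i α_i^2 r_i = 6·3·2 + 7·5·0 + 7·5·6 + 8·9·8 + 5·1·9 = 867 ≡ 9.
  S = (9, 2, 9) ≠ 0, so r is not a codeword (an error is present).
Step 3: locate the error. For a single error e at position i, S_ℓ = v_i·e·α_i^ℓ, so α_err = S_1/S_0.
  S_0^{−1} = 9^{−1} = 5 (mod 11), so α_err = 2·5 = 10 ≡ 10 = α_5. Error position i = 5.
  Consistency check: S_2/S_1 = 9·6 = 54 ≡ 10 = α_err ✓ (single-error assumption holds).
Step 4: error magnitude e = S_0/v_5 = S_0·∏_{j≠5}(α_5 − α_j) = 9·9 = 81 ≡ 4 (mod 11).
Step 5: correct position 5: c_5 = r_5 − e = 9 − 4 ≡ 5 (mod 11). Hence c = [2, 0, 6, 8, 5].
  Check: interpolating c through the α_i gives m(x) = 3 + 9·x (degree < 2) with m(α_i) = c_i for every i, so c is indeed a codeword.


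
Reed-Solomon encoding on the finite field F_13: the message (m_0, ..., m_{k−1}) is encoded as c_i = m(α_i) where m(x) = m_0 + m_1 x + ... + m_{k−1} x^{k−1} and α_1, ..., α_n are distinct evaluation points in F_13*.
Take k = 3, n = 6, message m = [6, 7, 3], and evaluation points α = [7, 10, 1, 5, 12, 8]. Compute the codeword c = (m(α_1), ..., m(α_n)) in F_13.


c = [7, 12, 3, 12, 2, 7]

Message polynomial: m(x) = 6 + 7·x + 3·x^2 (mod 13).
For each evaluation point α_i, compute m(α_i) mod 13:
  α_1 = 7: Horner steps 3 → 2 → 7, so m(7) = 7.
  α_2 = 10: Horner steps 3 → 11 → 12, so m(10) = 12.
  α_3 = 1: Horner steps 3 → 10 → 3, so m(1) = 3.
  α_4 = 5: Horner steps 3 → 9 → 12, so m(5) = 12.
  α_5 = 12: Horner steps 3 → 4 → 2, so m(12) = 2.
  α_6 = 8: Horner steps 3 → 5 → 7, so m(8) = 7.
Codeword c = [7, 12, 3, 12, 2, 7] ∈ F_13^6.


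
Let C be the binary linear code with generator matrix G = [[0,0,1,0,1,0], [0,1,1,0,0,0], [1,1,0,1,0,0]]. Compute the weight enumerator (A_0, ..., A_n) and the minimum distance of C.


Weight distribution: A_0 = 1, A_2 = 3, A_3 = 3, A_5 = 1. Minimum distance d = 2.

Enumerate all 2^3 = 8 messages m ∈ F_2^3.
For each, compute codeword c = mG in F_2^6, then tally its weight.
  m = 000 → c = 000000, weight = 0.
  m = 100 → c = 001010, weight = 2.
  m = 010 → c = 011000, weight = 2.
  m = 110 → c = 010010, weight = 2.
  m = 001 → c = 110100, weight = 3.
  m = 101 → c = 111110, weight = 5.
  m = 011 → c = 101100, weight = 3.
  m = 111 → c = 100110, weight = 3.
Tally weights:
  weight 0: 1 codewords.
  weight 2: 3 codewords.
  weight 3: 3 codewords.
  weight 5: 1 codewords.
Minimum distance d = smallest w > 0 with A_w > 0 = 2.
Sanity: Σ A_w = 8 = 2^3 = 8 ✓.


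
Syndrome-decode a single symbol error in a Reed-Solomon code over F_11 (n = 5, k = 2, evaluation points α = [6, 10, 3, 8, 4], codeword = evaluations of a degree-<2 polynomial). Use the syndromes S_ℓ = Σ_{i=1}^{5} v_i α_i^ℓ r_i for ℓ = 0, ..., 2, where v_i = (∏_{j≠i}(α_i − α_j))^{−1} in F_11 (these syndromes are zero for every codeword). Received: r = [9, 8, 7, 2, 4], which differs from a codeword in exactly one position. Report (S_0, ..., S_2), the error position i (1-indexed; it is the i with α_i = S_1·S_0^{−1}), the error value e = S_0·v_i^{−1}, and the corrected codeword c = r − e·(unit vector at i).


S = (4, 10, 3), error at position 4, error magnitude e = 10, c = [9, 8, 7, 3, 4].

Step 1: column multipliers v_i = (∏_{j≠i}(α_i − α_j))^{−1} mod 11.
  i = 1 (α = 6): (6−10)(6−3)(6−8)(6−4) = (−4)·3·(−2)·2 = 48 ≡ 4, so v_1 = 4^{−1} = 3 (mod 11).
  i = 2 (α = 10): (10−6)(10−3)(10−8)(10−4) = 4·7·2·6 = 336 ≡ 6, so v_2 = 6^{−1} = 2 (mod 11).
  i = 3 (α = 3): (3−6)(3−10)(3−8)(3−4) = (−3)·(−7)·(−5)·(−1) = 105 ≡ 6, so v_3 = 6^{−1} = 2 (mod 11).
  i = 4 (α = 8): (8−6)(8−10)(8−3)(8−4) = 2·(−2)·5·4 = −80 ≡ 8, so v_4 = 8^{−1} = 7 (mod 11).
  i = 5 (α = 4): (4−6)(4−10)(4−3)(4−8) = (−2)·(−6)·1·(−4) = −48 ≡ 7, so v_5 = 7^{−1} = 8 (mod 11).
  v = [3, 2, 2, 7, 8].
Step 2: syndromes of r = [9, 8, 7, 2, 4] (all sums mod 11).
  S_0 = Σ v_i r_i = 3·9 + 2·8 + 2·7 + 7·2 + 8·4 = 103 ≡ 4.
  S_1 = Σ v_i α_i r_i = 3·6·9 + 2·10·8 + 2·3·7 + 7·8·2 + 8·4·4 = 604 ≡ 10.
  α_i^2 mod 11 = [3, 1, 9, 9, 5].
  S_2 = Σ v_i α_i^2 r_i = 3·3·9 + 2·1·8 + 2·9·7 + 7·9·2 + 8·5·4 = 509 ≡ 3.
  S = (4, 10, 3) ≠ 0, so r is not a codeword (an error is present).
Step 3: locate the error. For a single error e at position i, S_ℓ = v_i·e·α_i^ℓ, so α_err = S_1/S_0.
  S_0^{−1} = 4^{−1} = 3 (mod 11), so α_err = 10·3 = 30 ≡ 8 = α_4. Error position i = 4.
  Consistency check: S_2/S_1 = 3·10 = 30 ≡ 8 = α_err ✓ (single-error assumption holds).
Step 4: error magnitude e = S_0/v_4 = S_0·∏_{j≠4}(α_4 − α_j) = 4·8 = 32 ≡ 10 (mod 11).
Step 5: correct position 4: c_4 = r_4 − e = 2 − 10 ≡ 3 (mod 11). Hence c = [9, 8, 7, 3, 4].
  Check: interpolating c through the α_i gives m(x) = 5 + 8·x (degree < 2) with m(α_i) = c_i for every i, so c is indeed a codeword.


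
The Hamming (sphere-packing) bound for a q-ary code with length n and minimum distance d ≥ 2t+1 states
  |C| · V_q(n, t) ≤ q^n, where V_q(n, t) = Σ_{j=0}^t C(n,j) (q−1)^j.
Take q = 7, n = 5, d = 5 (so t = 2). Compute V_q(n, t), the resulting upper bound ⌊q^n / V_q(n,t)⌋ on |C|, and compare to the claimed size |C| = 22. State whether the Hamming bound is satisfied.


V_q(n, t) = 391, q^n = 16807, Hamming bound = 42, |C| = 22 ≤ bound (satisfied).

Step 1: Compute V_q(n, t) = Σ_{j=0}^2 C(n, j) (q−1)^j.
  j = 0: C(5,0)·(6)^0 = 1·1 = 1.
  j = 1: C(5,1)·(6)^1 = 5·6 = 30.
  j = 2: C(5,2)·(6)^2 = 10·36 = 360.
  V_q(n, t) = 1 + 30 + 360 = 391.
Step 2: q^n = 7^5 = 16807.
Step 3: Hamming bound ⌊q^n / V_q(n,t)⌋ = ⌊16807/391⌋ = 42.
Step 4: Compare |C| = 22 to 42: satisfied.
The claimed |C| lies below the Hamming bound.


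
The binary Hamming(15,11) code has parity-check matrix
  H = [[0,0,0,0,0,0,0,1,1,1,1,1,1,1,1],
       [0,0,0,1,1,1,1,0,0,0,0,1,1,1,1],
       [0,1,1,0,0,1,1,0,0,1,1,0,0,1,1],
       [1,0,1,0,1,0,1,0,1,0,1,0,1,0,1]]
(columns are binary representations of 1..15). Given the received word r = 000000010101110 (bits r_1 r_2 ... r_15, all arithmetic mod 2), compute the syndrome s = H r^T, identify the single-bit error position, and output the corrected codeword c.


s = (1, 1, 0, 1)^T, error position = 13, corrected codeword c = 000000010101010

Compute s = H r^T mod 2 one row at a time:
  s_1 = 1 + 0 + 1 + 0 + 1 + 1 + 1 + 0 = 5 ≡ 1 (mod 2).
  s_2 = 0 + 0 + 0 + 0 + 1 + 1 + 1 + 0 = 3 ≡ 1 (mod 2).
  s_3 = 0 + 0 + 0 + 0 + 1 + 0 + 1 + 0 = 2 ≡ 0 (mod 2).
  s_4 = 0 + 0 + 0 + 0 + 0 + 0 + 1 + 0 = 1 ≡ 1 (mod 2).
s = (1, 1, 0, 1)^T — this equals column 13 of H (binary 1101), so error is at position 13.
Correct: flip bit 13 of r = 000000010101110 to get c = 000000010101010.


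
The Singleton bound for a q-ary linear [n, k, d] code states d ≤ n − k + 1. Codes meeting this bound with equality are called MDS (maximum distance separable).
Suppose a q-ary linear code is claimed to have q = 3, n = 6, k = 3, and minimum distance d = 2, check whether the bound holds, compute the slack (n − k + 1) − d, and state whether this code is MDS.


Singleton RHS = n − k + 1 = 4, slack = 2, bound satisfied, not MDS.

Singleton bound: d ≤ n − k + 1.
Here n = 6, k = 3, so n − k + 1 = 4.
Given d = 2, check d ≤ 4: YES.
Slack = (n − k + 1) − d = 2.
The code is NOT MDS (slack = 2 > 0).
Description: the claimed parameters are [6, 3, 2]_3; such a code would be non-MDS.


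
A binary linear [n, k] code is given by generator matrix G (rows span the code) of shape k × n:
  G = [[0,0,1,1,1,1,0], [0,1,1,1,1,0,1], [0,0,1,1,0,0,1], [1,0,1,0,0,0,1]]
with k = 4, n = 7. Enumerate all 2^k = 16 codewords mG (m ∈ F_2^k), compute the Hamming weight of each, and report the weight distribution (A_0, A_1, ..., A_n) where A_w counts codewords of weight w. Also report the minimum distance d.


Weight distribution: A_0 = 1, A_2 = 2, A_3 = 4, A_4 = 5, A_5 = 4. Minimum distance d = 2.

Enumerate all 2^4 = 16 messages m ∈ F_2^4.
For each, compute codeword c = mG in F_2^7, then tally its weight.
  m = 0000 → c = 0000000, weight = 0.
  m = 1000 → c = 0011110, weight = 4.
  m = 0100 → c = 0111101, weight = 5.
  m = 1100 → c = 0100011, weight = 3.
  m = 0010 → c = 0011001, weight = 3.
  m = 1010 → c = 0000111, weight = 3.
  m = 0110 → c = 0100100, weight = 2.
  m = 1110 → c = 0111010, weight = 4.
  m = 0001 → c = 1010001, weight = 3.
  m = 1001 → c = 1001111, weight = 5.
  m = 0101 → c = 1101100, weight = 4.
  m = 1101 → c = 1110010, weight = 4.
  m = 0011 → c = 1001000, weight = 2.
  m = 1011 → c = 1010110, weight = 4.
  m = 0111 → c = 1110101, weight = 5.
  m = 1111 → c = 1101011, weight = 5.
Tally weights:
  weight 0: 1 codewords.
  weight 2: 2 codewords.
  weight 3: 4 codewords.
  weight 4: 5 codewords.
  weight 5: 4 codewords.
Minimum distance d = smallest w > 0 with A_w > 0 = 2.
Sanity: Σ A_w = 16 = 2^4 = 16 ✓.


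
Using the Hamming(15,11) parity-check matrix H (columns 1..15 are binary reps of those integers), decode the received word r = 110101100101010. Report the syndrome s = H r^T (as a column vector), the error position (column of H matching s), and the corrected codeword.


s = (1, 1, 1, 0)^T, error position = 14, corrected codeword c = 110101100101000

Compute s = H r^T mod 2 one row at a time:
  s_1 = 0 + 0 + 1 + 0 + 1 + 0 + 1 + 0 = 3 ≡ 1 (mod 2).
  s_2 = 1 + 0 + 1 + 1 + 1 + 0 + 1 + 0 = 5 ≡ 1 (mod 2).
  s_3 = 1 + 0 + 1 + 1 + 1 + 0 + 1 + 0 = 5 ≡ 1 (mod 2).
  s_4 = 1 + 0 + 0 + 1 + 0 + 0 + 0 + 0 = 2 ≡ 0 (mod 2).
s = (1, 1, 1, 0)^T — this equals column 14 of H (binary 1110), so error is at position 14.
Correct: flip bit 14 of r = 110101100101010 to get c = 110101100101000.


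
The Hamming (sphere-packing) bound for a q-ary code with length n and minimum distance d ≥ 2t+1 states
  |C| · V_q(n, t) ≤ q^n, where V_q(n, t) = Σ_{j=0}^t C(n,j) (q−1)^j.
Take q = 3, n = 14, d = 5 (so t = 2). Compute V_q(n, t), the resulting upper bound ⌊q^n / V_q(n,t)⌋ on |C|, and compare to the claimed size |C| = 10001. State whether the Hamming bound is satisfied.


V_q(n, t) = 393, q^n = 4782969, Hamming bound = 12170, |C| = 10001 ≤ bound (satisfied).

Step 1: Compute V_q(n, t) = Σ_{j=0}^2 C(n, j) (q−1)^j.
  j = 0: C(14,0)·(2)^0 = 1·1 = 1.
  j = 1: C(14,1)·(2)^1 = 14·2 = 28.
  j = 2: C(14,2)·(2)^2 = 91·4 = 364.
  V_q(n, t) = 1 + 28 + 364 = 393.
Step 2: q^n = 3^14 = 4782969.
Step 3: Hamming bound ⌊q^n / V_q(n,t)⌋ = ⌊4782969/393⌋ = 12170.
Step 4: Compare |C| = 10001 to 12170: satisfied.
The claimed |C| lies below the Hamming bound.


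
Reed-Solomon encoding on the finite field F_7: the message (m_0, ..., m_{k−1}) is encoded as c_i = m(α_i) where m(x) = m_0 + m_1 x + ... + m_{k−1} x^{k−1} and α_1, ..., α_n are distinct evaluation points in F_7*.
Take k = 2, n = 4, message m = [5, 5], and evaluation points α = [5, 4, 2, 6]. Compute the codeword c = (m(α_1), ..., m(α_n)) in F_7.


c = [2, 4, 1, 0]

Message polynomial: m(x) = 5 + 5·x (mod 7).
For each evaluation point α_i, compute m(α_i) mod 7:
  α_1 = 5: Horner steps 5 → 2, so m(5) = 2.
  α_2 = 4: Horner steps 5 → 4, so m(4) = 4.
  α_3 = 2: Horner steps 5 → 1, so m(2) = 1.
  α_4 = 6: Horner steps 5 → 0, so m(6) = 0.
Codeword c = [2, 4, 1, 0] ∈ F_7^4.


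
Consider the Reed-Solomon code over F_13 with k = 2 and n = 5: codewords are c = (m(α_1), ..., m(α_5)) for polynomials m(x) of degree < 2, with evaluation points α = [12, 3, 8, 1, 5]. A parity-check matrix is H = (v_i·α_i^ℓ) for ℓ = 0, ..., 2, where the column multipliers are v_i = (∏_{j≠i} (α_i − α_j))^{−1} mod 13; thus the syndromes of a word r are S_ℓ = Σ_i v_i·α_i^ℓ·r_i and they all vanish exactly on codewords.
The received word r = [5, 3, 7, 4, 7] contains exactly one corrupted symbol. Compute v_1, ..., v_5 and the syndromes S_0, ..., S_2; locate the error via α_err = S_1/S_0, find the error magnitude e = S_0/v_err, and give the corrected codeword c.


S = (8, 1, 5), error at position 5, error magnitude e = 5, c = [5, 3, 7, 4, 2].

Step 1: column multipliers v_i = (∏_{j≠i}(α_i − α_j))^{−1} mod 13.
  i = 1 (α = 12): (12−3)(12−8)(12−1)(12−5) = 9·4·11·7 = 2772 ≡ 3, so v_1 = 3^{−1} = 9 (mod 13).
  i = 2 (α = 3): (3−12)(3−8)(3−1)(3−5) = (−9)·(−5)·2·(−2) = −180 ≡ 2, so v_2 = 2^{−1} = 7 (mod 13).
  i = 3 (α = 8): (8−12)(8−3)(8−1)(8−5) = (−4)·5·7·3 = −420 ≡ 9, so v_3 = 9^{−1} = 3 (mod 13).
  i = 4 (α = 1): (1−12)(1−3)(1−8)(1−5) = (−11)·(−2)·(−7)·(−4) = 616 ≡ 5, so v_4 = 5^{−1} = 8 (mod 13).
  i = 5 (α = 5): (5−12)(5−3)(5−8)(5−1) = (−7)·2·(−3)·4 = 168 ≡ 12, so v_5 = 12^{−1} = 12 (mod 13).
  v = [9, 7, 3, 8, 12].
Step 2: syndromes of r = [5, 3, 7, 4, 7] (all sums mod 13).
  S_0 = Σ v_i r_i = 9·5 + 7·3 + 3·7 + 8·4 + 12·7 = 203 ≡ 8.
  S_1 = Σ v_i α_i r_i = 9·12·5 + 7·3·3 + 3·8·7 + 8·1·4 + 12·5·7 = 1223 ≡ 1.
  α_i^2 mod 13 = [1, 9, 12, 1, 12].
  S_2 = Σ v_i α_i^2 r_i = 9·1·5 + 7·9·3 + 3·12·7 + 8·1·4 + 12·12·7 = 1526 ≡ 5.
  S = (8, 1, 5) ≠ 0, so r is not a codeword (an error is present).
Step 3: locate the error. For a single error e at position i, S_ℓ = v_i·e·α_i^ℓ, so α_err = S_1/S_0.
  S_0^{−1} = 8^{−1} = 5 (mod 13), so α_err = 1·5 = 5 ≡ 5 = α_5. Error position i = 5.
  Consistency check: S_2/S_1 = 5·1 = 5 ≡ 5 = α_err ✓ (single-error assumption holds).
Step 4: error magnitude e = S_0/v_5 = S_0·∏_{j≠5}(α_5 − α_j) = 8·12 = 96 ≡ 5 (mod 13).
Step 5: correct position 5: c_5 = r_5 − e = 7 − 5 ≡ 2 (mod 13). Hence c = [5, 3, 7, 4, 2].
  Check: interpolating c through the α_i gives m(x) = 11 + 6·x (degree < 2) with m(α_i) = c_i for every i, so c is indeed a codeword.


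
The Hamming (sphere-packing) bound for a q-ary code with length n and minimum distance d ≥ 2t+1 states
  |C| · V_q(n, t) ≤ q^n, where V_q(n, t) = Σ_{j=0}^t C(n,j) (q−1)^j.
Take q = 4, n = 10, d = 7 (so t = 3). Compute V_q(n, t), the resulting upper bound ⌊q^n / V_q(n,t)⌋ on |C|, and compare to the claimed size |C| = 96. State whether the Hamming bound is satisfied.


V_q(n, t) = 3676, q^n = 1048576, Hamming bound = 285, |C| = 96 ≤ bound (satisfied).

Step 1: Compute V_q(n, t) = Σ_{j=0}^3 C(n, j) (q−1)^j.
  j = 0: C(10,0)·(3)^0 = 1·1 = 1.
  j = 1: C(10,1)·(3)^1 = 10·3 = 30.
  j = 2: C(10,2)·(3)^2 = 45·9 = 405.
  j = 3: C(10,3)·(3)^3 = 120·27 = 3240.
  V_q(n, t) = 1 + 30 + 405 + 3240 = 3676.
Step 2: q^n = 4^10 = 1048576.
Step 3: Hamming bound ⌊q^n / V_q(n,t)⌋ = ⌊1048576/3676⌋ = 285.
Step 4: Compare |C| = 96 to 285: satisfied.
The claimed |C| lies below the Hamming bound.


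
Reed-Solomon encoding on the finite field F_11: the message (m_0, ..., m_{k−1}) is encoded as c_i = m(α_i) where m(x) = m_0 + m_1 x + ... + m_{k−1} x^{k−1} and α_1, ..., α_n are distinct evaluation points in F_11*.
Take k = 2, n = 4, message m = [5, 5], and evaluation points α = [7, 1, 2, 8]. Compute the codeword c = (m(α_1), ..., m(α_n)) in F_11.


c = [7, 10, 4, 1]

Message polynomial: m(x) = 5 + 5·x (mod 11).
For each evaluation point α_i, compute m(α_i) mod 11:
  α_1 = 7: Horner steps 5 → 7, so m(7) = 7.
  α_2 = 1: Horner steps 5 → 10, so m(1) = 10.
  α_3 = 2: Horner steps 5 → 4, so m(2) = 4.
  α_4 = 8: Horner steps 5 → 1, so m(8) = 1.
Codeword c = [7, 10, 4, 1] ∈ F_11^4.


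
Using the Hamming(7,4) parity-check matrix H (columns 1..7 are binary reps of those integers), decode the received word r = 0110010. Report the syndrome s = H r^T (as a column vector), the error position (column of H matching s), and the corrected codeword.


s = (1, 1, 1)^T, error position = 7, corrected codeword c = 0110011

Compute s = H r^T mod 2 one row at a time:
  s_1 = 0 + 0 + 1 + 0 = 1 ≡ 1 (mod 2).
  s_2 = 1 + 1 + 1 + 0 = 3 ≡ 1 (mod 2).
  s_3 = 0 + 1 + 0 + 0 = 1 ≡ 1 (mod 2).
s = (1, 1, 1)^T — this equals column 7 of H (binary 111), so error is at position 7.
Correct: flip bit 7 of r = 0110010 to get c = 0110011.


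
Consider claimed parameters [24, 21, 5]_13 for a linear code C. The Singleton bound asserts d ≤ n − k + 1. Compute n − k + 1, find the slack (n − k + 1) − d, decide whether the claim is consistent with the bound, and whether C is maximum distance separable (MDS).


Singleton RHS = n − k + 1 = 4, slack = -1, bound violated (no such code; not MDS).

Singleton bound: d ≤ n − k + 1.
Here n = 24, k = 21, so n − k + 1 = 4.
Given d = 5, check d ≤ 4: NO.
Slack = (n − k + 1) − d = -1.
The slack is negative: d = 5 exceeds n − k + 1 = 4 by 1, so the Singleton bound is violated and no linear [24, 21, 5]_13 code can exist. In particular it is not MDS (MDS requires d = n − k + 1 exactly).
Description: the claimed parameters are [24, 21, 5]_13; such a code would be impossible (violates the Singleton bound).


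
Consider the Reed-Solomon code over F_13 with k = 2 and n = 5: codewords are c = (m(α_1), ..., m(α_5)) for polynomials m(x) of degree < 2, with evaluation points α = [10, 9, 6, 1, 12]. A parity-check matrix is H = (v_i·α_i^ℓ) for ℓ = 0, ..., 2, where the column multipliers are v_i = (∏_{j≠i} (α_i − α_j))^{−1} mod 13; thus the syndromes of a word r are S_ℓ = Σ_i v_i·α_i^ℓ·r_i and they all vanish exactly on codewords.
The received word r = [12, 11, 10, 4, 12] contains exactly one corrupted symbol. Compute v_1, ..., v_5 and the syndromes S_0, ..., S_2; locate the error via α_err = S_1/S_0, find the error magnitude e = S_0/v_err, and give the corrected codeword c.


S = (3, 4, 1), error at position 1, error magnitude e = 5, c = [7, 11, 10, 4, 12].

Step 1: column multipliers v_i = (∏_{j≠i}(α_i − α_j))^{−1} mod 13.
  i = 1 (α = 10): (10−9)(10−6)(10−1)(10−12) = 1·4·9·(−2) = −72 ≡ 6, so v_1 = 6^{−1} = 11 (mod 13).
  i = 2 (α = 9): (9−10)(9−6)(9−1)(9−12) = (−1)·3·8·(−3) = 72 ≡ 7, so v_2 = 7^{−1} = 2 (mod 13).
  i = 3 (α = 6): (6−10)(6−9)(6−1)(6−12) = (−4)·(−3)·5·(−6) = −360 ≡ 4, so v_3 = 4^{−1} = 10 (mod 13).
  i = 4 (α = 1): (1−10)(1−9)(1−6)(1−12) = (−9)·(−8)·(−5)·(−11) = 3960 ≡ 8, so v_4 = 8^{−1} = 5 (mod 13).
  i = 5 (α = 12): (12−10)(12−9)(12−6)(12−1) = 2·3·6·11 = 396 ≡ 6, so v_5 = 6^{−1} = 11 (mod 13).
  v = [11, 2, 10, 5, 11].
Step 2: syndromes of r = [12, 11, 10, 4, 12] (all sums mod 13).
  S_0 = Σ v_i r_i = 11·12 + 2·11 + 10·10 + 5·4 + 11·12 = 406 ≡ 3.
  S_1 = Σ v_i α_i r_i = 11·10·12 + 2·9·11 + 10·6·10 + 5·1·4 + 11·12·12 = 3722 ≡ 4.
  α_i^2 mod 13 = [9, 3, 10, 1, 1].
  S_2 = Σ v_i α_i^2 r_i = 11·9·12 + 2·3·11 + 10·10·10 + 5·1·4 + 11·1·12 = 2406 ≡ 1.
  S = (3, 4, 1) ≠ 0, so r is not a codeword (an error is present).
Step 3: locate the error. For a single error e at position i, S_ℓ = v_i·e·α_i^ℓ, so α_err = S_1/S_0.
  S_0^{−1} = 3^{−1} = 9 (mod 13), so α_err = 4·9 = 36 ≡ 10 = α_1. Error position i = 1.
  Consistency check: S_2/S_1 = 1·10 = 10 ≡ 10 = α_err ✓ (single-error assumption holds).
Step 4: error magnitude e = S_0/v_1 = S_0·∏_{j≠1}(α_1 − α_j) = 3·6 = 18 ≡ 5 (mod 13).
Step 5: correct position 1: c_1 = r_1 − e = 12 − 5 ≡ 7 (mod 13). Hence c = [7, 11, 10, 4, 12].
  Check: interpolating c through the α_i gives m(x) = 8 + 9·x (degree < 2) with m(α_i) = c_i for every i, so c is indeed a codeword.


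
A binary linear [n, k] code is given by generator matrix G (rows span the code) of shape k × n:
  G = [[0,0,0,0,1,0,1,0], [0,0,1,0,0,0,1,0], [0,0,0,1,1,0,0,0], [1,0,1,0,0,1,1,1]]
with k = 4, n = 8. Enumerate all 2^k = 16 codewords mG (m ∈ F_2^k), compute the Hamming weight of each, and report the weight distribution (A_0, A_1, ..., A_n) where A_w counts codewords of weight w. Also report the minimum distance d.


Weight distribution: A_0 = 1, A_2 = 6, A_3 = 1, A_4 = 1, A_5 = 6, A_7 = 1. Minimum distance d = 2.

Enumerate all 2^4 = 16 messages m ∈ F_2^4.
For each, compute codeword c = mG in F_2^8, then tally its weight.
  m = 0000 → c = 00000000, weight = 0.
  m = 1000 → c = 00001010, weight = 2.
  m = 0100 → c = 00100010, weight = 2.
  m = 1100 → c = 00101000, weight = 2.
  m = 0010 → c = 00011000, weight = 2.
  m = 1010 → c = 00010010, weight = 2.
  m = 0110 → c = 00111010, weight = 4.
  m = 1110 → c = 00110000, weight = 2.
  m = 0001 → c = 10100111, weight = 5.
  m = 1001 → c = 10101101, weight = 5.
  m = 0101 → c = 10000101, weight = 3.
  m = 1101 → c = 10001111, weight = 5.
  m = 0011 → c = 10111111, weight = 7.
  m = 1011 → c = 10110101, weight = 5.
  m = 0111 → c = 10011101, weight = 5.
  m = 1111 → c = 10010111, weight = 5.
Tally weights:
  weight 0: 1 codewords.
  weight 2: 6 codewords.
  weight 3: 1 codewords.
  weight 4: 1 codewords.
  weight 5: 6 codewords.
  weight 7: 1 codewords.
Minimum distance d = smallest w > 0 with A_w > 0 = 2.
Sanity: Σ A_w = 16 = 2^4 = 16 ✓.


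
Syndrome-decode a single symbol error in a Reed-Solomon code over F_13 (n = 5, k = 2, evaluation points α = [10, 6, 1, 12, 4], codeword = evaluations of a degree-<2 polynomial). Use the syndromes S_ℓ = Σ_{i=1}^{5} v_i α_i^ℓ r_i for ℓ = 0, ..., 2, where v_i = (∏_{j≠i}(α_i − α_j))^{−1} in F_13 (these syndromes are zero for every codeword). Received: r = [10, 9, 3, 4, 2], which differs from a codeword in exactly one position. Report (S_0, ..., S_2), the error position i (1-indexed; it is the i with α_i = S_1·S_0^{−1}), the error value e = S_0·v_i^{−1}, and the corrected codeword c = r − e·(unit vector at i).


S = (6, 6, 6), error at position 3, error magnitude e = 5, c = [10, 9, 11, 4, 2].

Step 1: column multipliers v_i = (∏_{j≠i}(α_i − α_j))^{−1} mod 13.
  i = 1 (α = 10): (10−6)(10−1)(10−12)(10−4) = 4·9·(−2)·6 = −432 ≡ 10, so v_1 = 10^{−1} = 4 (mod 13).
  i = 2 (α = 6): (6−10)(6−1)(6−12)(6−4) = (−4)·5·(−6)·2 = 240 ≡ 6, so v_2 = 6^{−1} = 11 (mod 13).
  i = 3 (α = 1): (1−10)(1−6)(1−12)(1−4) = (−9)·(−5)·(−11)·(−3) = 1485 ≡ 3, so v_3 = 3^{−1} = 9 (mod 13).
  i = 4 (α = 12): (12−10)(12−6)(12−1)(12−4) = 2·6·11·8 = 1056 ≡ 3, so v_4 = 3^{−1} = 9 (mod 13).
  i = 5 (α = 4): (4−10)(4−6)(4−1)(4−12) = (−6)·(−2)·3·(−8) = −288 ≡ 11, so v_5 = 11^{−1} = 6 (mod 13).
  v = [4, 11, 9, 9, 6].
Step 2: syndromes of r = [10, 9, 3, 4, 2] (all sums mod 13).
  S_0 = Σ v_i r_i = 4·10 + 11·9 + 9·3 + 9·4 + 6·2 = 214 ≡ 6.
  S_1 = Σ v_i α_i r_i = 4·10·10 + 11·6·9 + 9·1·3 + 9·12·4 + 6·4·2 = 1501 ≡ 6.
  α_i^2 mod 13 = [9, 10, 1, 1, 3].
  S_2 = Σ v_i α_i^2 r_i = 4·9·10 + 11·10·9 + 9·1·3 + 9·1·4 + 6·3·2 = 1449 ≡ 6.
  S = (6, 6, 6) ≠ 0, so r is not a codeword (an error is present).
Step 3: locate the error. For a single error e at position i, S_ℓ = v_i·e·α_i^ℓ, so α_err = S_1/S_0.
  S_0^{−1} = 6^{−1} = 11 (mod 13), so α_err = 6·11 = 66 ≡ 1 = α_3. Error position i = 3.
  Consistency check: S_2/S_1 = 6·11 = 66 ≡ 1 = α_err ✓ (single-error assumption holds).
Step 4: error magnitude e = S_0/v_3 = S_0·∏_{j≠3}(α_3 − α_j) = 6·3 = 18 ≡ 5 (mod 13).
Step 5: correct position 3: c_3 = r_3 − e = 3 − 5 ≡ 11 (mod 13). Hence c = [10, 9, 11, 4, 2].
  Check: interpolating c through the α_i gives m(x) = 1 + 10·x (degree < 2) with m(α_i) = c_i for every i, so c is indeed a codeword.


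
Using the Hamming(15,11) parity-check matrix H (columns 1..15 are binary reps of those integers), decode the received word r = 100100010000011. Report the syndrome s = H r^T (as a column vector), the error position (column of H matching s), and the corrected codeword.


s = (1, 1, 0, 0)^T, error position = 12, corrected codeword c = 100100010001011

Compute s = H r^T mod 2 one row at a time:
  s_1 = 1 + 0 + 0 + 0 + 0 + 0 + 1 + 1 = 3 ≡ 1 (mod 2).
  s_2 = 1 + 0 + 0 + 0 + 0 + 0 + 1 + 1 = 3 ≡ 1 (mod 2).
  s_3 = 0 + 0 + 0 + 0 + 0 + 0 + 1 + 1 = 2 ≡ 0 (mod 2).
  s_4 = 1 + 0 + 0 + 0 + 0 + 0 + 0 + 1 = 2 ≡ 0 (mod 2).
s = (1, 1, 0, 0)^T — this equals column 12 of H (binary 1100), so error is at position 12.
Correct: flip bit 12 of r = 100100010000011 to get c = 100100010001011.


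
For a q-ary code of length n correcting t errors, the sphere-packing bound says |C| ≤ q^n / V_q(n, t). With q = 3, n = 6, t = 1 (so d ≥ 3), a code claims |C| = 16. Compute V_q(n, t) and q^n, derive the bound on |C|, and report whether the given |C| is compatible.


V_q(n, t) = 13, q^n = 729, Hamming bound = 56, |C| = 16 ≤ bound (satisfied).

Step 1: Compute V_q(n, t) = Σ_{j=0}^1 C(n, j) (q−1)^j.
  j = 0: C(6,0)·(2)^0 = 1·1 = 1.
  j = 1: C(6,1)·(2)^1 = 6·2 = 12.
  V_q(n, t) = 1 + 12 = 13.
Step 2: q^n = 3^6 = 729.
Step 3: Hamming bound ⌊q^n / V_q(n,t)⌋ = ⌊729/13⌋ = 56.
Step 4: Compare |C| = 16 to 56: satisfied.
The claimed |C| lies below the Hamming bound.


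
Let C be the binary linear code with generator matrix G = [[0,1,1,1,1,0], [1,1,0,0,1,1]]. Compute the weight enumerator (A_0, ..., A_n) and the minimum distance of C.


Weight distribution: A_0 = 1, A_4 = 3. Minimum distance d = 4.

Enumerate all 2^2 = 4 messages m ∈ F_2^2.
For each, compute codeword c = mG in F_2^6, then tally its weight.
  m = 00 → c = 000000, weight = 0.
  m = 10 → c = 011110, weight = 4.
  m = 01 → c = 110011, weight = 4.
  m = 11 → c = 101101, weight = 4.
Tally weights:
  weight 0: 1 codewords.
  weight 4: 3 codewords.
Minimum distance d = smallest w > 0 with A_w > 0 = 4.
Sanity: Σ A_w = 4 = 2^2 = 4 ✓.


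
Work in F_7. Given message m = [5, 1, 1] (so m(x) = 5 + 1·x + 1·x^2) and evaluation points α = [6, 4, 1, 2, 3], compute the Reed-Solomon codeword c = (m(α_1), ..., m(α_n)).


c = [5, 4, 0, 4, 3]

Message polynomial: m(x) = 5 + 1·x + 1·x^2 (mod 7).
For each evaluation point α_i, compute m(α_i) mod 7:
  α_1 = 6: Horner steps 1 → 0 → 5, so m(6) = 5.
  α_2 = 4: Horner steps 1 → 5 → 4, so m(4) = 4.
  α_3 = 1: Horner steps 1 → 2 → 0, so m(1) = 0.
  α_4 = 2: Horner steps 1 → 3 → 4, so m(2) = 4.
  α_5 = 3: Horner steps 1 → 4 → 3, so m(3) = 3.
Codeword c = [5, 4, 0, 4, 3] ∈ F_7^5.


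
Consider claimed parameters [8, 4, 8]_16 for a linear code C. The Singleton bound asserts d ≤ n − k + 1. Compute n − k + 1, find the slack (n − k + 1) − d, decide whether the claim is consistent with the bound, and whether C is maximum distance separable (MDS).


Singleton RHS = n − k + 1 = 5, slack = -3, bound violated (no such code; not MDS).

Singleton bound: d ≤ n − k + 1.
Here n = 8, k = 4, so n − k + 1 = 5.
Given d = 8, check d ≤ 5: NO.
Slack = (n − k + 1) − d = -3.
The slack is negative: d = 8 exceeds n − k + 1 = 5 by 3, so the Singleton bound is violated and no linear [8, 4, 8]_16 code can exist. In particular it is not MDS (MDS requires d = n − k + 1 exactly).
Description: the claimed parameters are [8, 4, 8]_16; such a code would be impossible (violates the Singleton bound).


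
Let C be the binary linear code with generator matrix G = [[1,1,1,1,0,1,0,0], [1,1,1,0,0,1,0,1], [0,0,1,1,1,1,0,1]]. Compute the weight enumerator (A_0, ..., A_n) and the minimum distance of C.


Weight distribution: A_0 = 1, A_2 = 1, A_3 = 1, A_4 = 2, A_5 = 3. Minimum distance d = 2.

Enumerate all 2^3 = 8 messages m ∈ F_2^3.
For each, compute codeword c = mG in F_2^8, then tally its weight.
  m = 000 → c = 00000000, weight = 0.
  m = 100 → c = 11110100, weight = 5.
  m = 010 → c = 11100101, weight = 5.
  m = 110 → c = 00010001, weight = 2.
  m = 001 → c = 00111101, weight = 5.
  m = 101 → c = 11001001, weight = 4.
  m = 011 → c = 11011000, weight = 4.
  m = 111 → c = 00101100, weight = 3.
Tally weights:
  weight 0: 1 codewords.
  weight 2: 1 codewords.
  weight 3: 1 codewords.
  weight 4: 2 codewords.
  weight 5: 3 codewords.
Minimum distance d = smallest w > 0 with A_w > 0 = 2.
Sanity: Σ A_w = 8 = 2^3 = 8 ✓.


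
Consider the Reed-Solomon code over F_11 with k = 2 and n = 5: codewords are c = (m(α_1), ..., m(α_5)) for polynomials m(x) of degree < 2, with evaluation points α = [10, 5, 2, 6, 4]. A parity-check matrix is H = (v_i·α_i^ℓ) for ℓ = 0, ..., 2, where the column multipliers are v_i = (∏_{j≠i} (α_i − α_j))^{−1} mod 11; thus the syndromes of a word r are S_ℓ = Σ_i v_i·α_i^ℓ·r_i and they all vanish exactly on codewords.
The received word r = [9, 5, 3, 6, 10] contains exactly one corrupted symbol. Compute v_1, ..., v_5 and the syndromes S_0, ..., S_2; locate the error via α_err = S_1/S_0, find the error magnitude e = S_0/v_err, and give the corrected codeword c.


S = (2, 10, 6), error at position 2, error magnitude e = 8, c = [9, 8, 3, 6, 10].

Step 1: column multipliers v_i = (∏_{j≠i}(α_i − α_j))^{−1} mod 11.
  i = 1 (α = 10): (10−5)(10−2)(10−6)(10−4) = 5·8·4·6 = 960 ≡ 3, so v_1 = 3^{−1} = 4 (mod 11).
  i = 2 (α = 5): (5−10)(5−2)(5−6)(5−4) = (−5)·3·(−1)·1 = 15 ≡ 4, so v_2 = 4^{−1} = 3 (mod 11).
  i = 3 (α = 2): (2−10)(2−5)(2−6)(2−4) = (−8)·(−3)·(−4)·(−2) = 192 ≡ 5, so v_3 = 5^{−1} = 9 (mod 11).
  i = 4 (α = 6): (6−10)(6−5)(6−2)(6−4) = (−4)·1·4·2 = −32 ≡ 1, so v_4 = 1^{−1} = 1 (mod 11).
  i = 5 (α = 4): (4−10)(4−5)(4−2)(4−6) = (−6)·(−1)·2·(−2) = −24 ≡ 9, so v_5 = 9^{−1} = 5 (mod 11).
  v = [4, 3, 9, 1, 5].
Step 2: syndromes of r = [9, 5, 3, 6, 10] (all sums mod 11).
  S_0 = Σ v_i r_i = 4·9 + 3·5 + 9·3 + 1·6 + 5·10 = 134 ≡ 2.
  S_1 = Σ v_i α_i r_i = 4·10·9 + 3·5·5 + 9·2·3 + 1·6·6 + 5·4·10 = 725 ≡ 10.
  α_i^2 mod 11 = [1, 3, 4, 3, 5].
  S_2 = Σ v_i α_i^2 r_i = 4·1·9 + 3·3·5 + 9·4·3 + 1·3·6 + 5·5·10 = 457 ≡ 6.
  S = (2, 10, 6) ≠ 0, so r is not a codeword (an error is present).
Step 3: locate the error. For a single error e at position i, S_ℓ = v_i·e·α_i^ℓ, so α_err = S_1/S_0.
  S_0^{−1} = 2^{−1} = 6 (mod 11), so α_err = 10·6 = 60 ≡ 5 = α_2. Error position i = 2.
  Consistency check: S_2/S_1 = 6·10 = 60 ≡ 5 = α_err ✓ (single-error assumption holds).
Step 4: error magnitude e = S_0/v_2 = S_0·∏_{j≠2}(α_2 − α_j) = 2·4 = 8 ≡ 8 (mod 11).
Step 5: correct position 2: c_2 = r_2 − e = 5 − 8 ≡ 8 (mod 11). Hence c = [9, 8, 3, 6, 10].
  Check: interpolating c through the α_i gives m(x) = 7 + 9·x (degree < 2) with m(α_i) = c_i for every i, so c is indeed a codeword.


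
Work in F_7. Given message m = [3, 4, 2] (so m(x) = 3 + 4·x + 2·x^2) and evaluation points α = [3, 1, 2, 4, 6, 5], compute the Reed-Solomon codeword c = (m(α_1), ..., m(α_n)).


c = [5, 2, 5, 2, 1, 3]

Message polynomial: m(x) = 3 + 4·x + 2·x^2 (mod 7).
For each evaluation point α_i, compute m(α_i) mod 7:
  α_1 = 3: Horner steps 2 → 3 → 5, so m(3) = 5.
  α_2 = 1: Horner steps 2 → 6 → 2, so m(1) = 2.
  α_3 = 2: Horner steps 2 → 1 → 5, so m(2) = 5.
  α_4 = 4: Horner steps 2 → 5 → 2, so m(4) = 2.
  α_5 = 6: Horner steps 2 → 2 → 1, so m(6) = 1.
  α_6 = 5: Horner steps 2 → 0 → 3, so m(5) = 3.
Codeword c = [5, 2, 5, 2, 1, 3] ∈ F_7^6.


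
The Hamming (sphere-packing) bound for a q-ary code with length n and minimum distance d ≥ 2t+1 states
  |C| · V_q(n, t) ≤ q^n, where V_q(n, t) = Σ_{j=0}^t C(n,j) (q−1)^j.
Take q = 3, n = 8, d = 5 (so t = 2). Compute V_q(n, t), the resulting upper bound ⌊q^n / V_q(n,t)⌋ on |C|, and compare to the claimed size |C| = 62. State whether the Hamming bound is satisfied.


V_q(n, t) = 129, q^n = 6561, Hamming bound = 50, |C| = 62 > bound (violated).

Step 1: Compute V_q(n, t) = Σ_{j=0}^2 C(n, j) (q−1)^j.
  j = 0: C(8,0)·(2)^0 = 1·1 = 1.
  j = 1: C(8,1)·(2)^1 = 8·2 = 16.
  j = 2: C(8,2)·(2)^2 = 28·4 = 112.
  V_q(n, t) = 1 + 16 + 112 = 129.
Step 2: q^n = 3^8 = 6561.
Step 3: Hamming bound ⌊q^n / V_q(n,t)⌋ = ⌊6561/129⌋ = 50.
Step 4: Compare |C| = 62 to 50: violated.
The claimed |C| lies above the Hamming bound, so no 3-ary code of length 8 with d ≥ 5 can have 62 codewords.


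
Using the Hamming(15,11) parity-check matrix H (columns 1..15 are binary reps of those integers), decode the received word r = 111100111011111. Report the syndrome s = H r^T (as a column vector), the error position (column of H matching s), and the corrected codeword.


s = (1, 0, 0, 1)^T, error position = 9, corrected codeword c = 111100110011111

Compute s = H r^T mod 2 one row at a time:
  s_1 = 1 + 1 + 0 + 1 + 1 + 1 + 1 + 1 = 7 ≡ 1 (mod 2).
  s_2 = 1 + 0 + 0 + 1 + 1 + 1 + 1 + 1 = 6 ≡ 0 (mod 2).
  s_3 = 1 + 1 + 0 + 1 + 0 + 1 + 1 + 1 = 6 ≡ 0 (mod 2).
  s_4 = 1 + 1 + 0 + 1 + 1 + 1 + 1 + 1 = 7 ≡ 1 (mod 2).
s = (1, 0, 0, 1)^T — this equals column 9 of H (binary 1001), so error is at position 9.
Correct: flip bit 9 of r = 111100111011111 to get c = 111100110011111.
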